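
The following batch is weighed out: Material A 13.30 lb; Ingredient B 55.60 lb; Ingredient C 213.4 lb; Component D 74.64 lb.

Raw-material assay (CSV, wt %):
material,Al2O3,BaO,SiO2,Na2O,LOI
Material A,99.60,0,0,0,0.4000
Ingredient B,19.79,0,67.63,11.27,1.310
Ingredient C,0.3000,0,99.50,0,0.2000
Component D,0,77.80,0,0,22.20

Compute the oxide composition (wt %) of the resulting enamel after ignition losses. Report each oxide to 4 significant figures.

Glass mass = 339.2 lb (batch 356.9 − LOI 17.78).
Composition: Al2O3 7.339%, BaO 17.12%, SiO2 73.69%, Na2O 1.848%

The intermediate values are shown rounded to 4 significant digits — each numeric step keeps exact precision end to end — every reported value is rounded once only. All derived quantities, which include LOI, yield, four oxide percentages, the totals, net glass mass, are re-derived in full precision, as they appear in problem or answer, from the weighed amounts per 339.2 lb of glass.
Mass of each oxide from the mix:
  Al2O3: 13.30·0.9960 + 55.60·0.1979 + 213.4·0.003000 = 24.89 lb
  BaO: 74.64·0.7780 = 58.07 lb
  SiO2: 55.60·0.6763 + 213.4·0.9950 = 249.9 lb
  Na2O: 55.60·0.1127 = 6.266 lb
LOI: 13.30·0.004000 + 55.60·0.01310 + 213.4·0.002000 + 74.64·0.2220 = 17.78 lb
The glass mass, total less LOI, = 356.9 − 17.78 = 339.2 lb (consistent with Σ oxide mass)
each wt % is 100 × oxide ÷ glass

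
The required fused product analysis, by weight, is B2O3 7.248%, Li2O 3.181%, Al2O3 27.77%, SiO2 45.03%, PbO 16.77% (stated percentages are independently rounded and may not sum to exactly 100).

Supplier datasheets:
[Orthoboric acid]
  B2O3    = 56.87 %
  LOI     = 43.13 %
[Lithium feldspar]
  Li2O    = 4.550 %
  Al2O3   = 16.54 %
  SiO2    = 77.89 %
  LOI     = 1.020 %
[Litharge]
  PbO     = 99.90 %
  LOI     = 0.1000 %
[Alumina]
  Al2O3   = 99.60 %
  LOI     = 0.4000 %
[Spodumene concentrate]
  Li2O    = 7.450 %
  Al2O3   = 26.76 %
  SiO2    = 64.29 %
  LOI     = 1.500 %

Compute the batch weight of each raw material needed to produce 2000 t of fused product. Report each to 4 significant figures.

Mid-chain values are displayed rounded to four significant digits in the working; all internal work runs at full float precision at each step — every reported figure is rounded exactly once. The derived quantities are computed at exact precision (glass mass, LOI, the yield, the five compositions, totals) starting from the weights at 2000 t of glass, as written in either problem or answer.
Per-oxide target masses for 2000 t fused product:
  B2O3: 7.248% × 2000 = 145.0 t
  Li2O: 3.181% × 2000 = 63.62 t
  Al2O3: 27.77% × 2000 = 555.4 t
  SiO2: 45.03% × 2000 = 900.6 t
  PbO: 16.77% × 2000 = 335.4 t
Mass-balance tally per oxide from the weights as reported, at the basis given (sum by sum, the targets are met inside rounding margins):
  B2O3: 254.9·0.5687 = 145.0 t (target 145.0 t)
  Li2O: 910.2·0.04550 + 298.0·0.07450 = 63.62 t (target 63.62 t)
  Al2O3: 910.2·0.1654 + 326.4·0.9960 + 298.0·0.2676 = 555.4 t (target 555.4 t)
  SiO2: 910.2·0.7789 + 298.0·0.6429 = 900.5 t (target 900.6 t)
  PbO: 335.7·0.9990 = 335.4 t (target 335.4 t)
Glass-mass closure: total charge less LOI = 2000 t (the Σ of target masses is 2000 t; the stated basis being 2000 t — gaps are rounding artifacts).
Total batch = Σ batch = 2125 t; LOI loss = Σ batch·LOI = 125.3 t; yield = glass ÷ total batch = 94.10%.

Batch per 2000 t fused product:
  Orthoboric acid: 254.9 t
  Lithium feldspar: 910.2 t
  Litharge: 335.7 t
  Alumina: 326.4 t
  Spodumene concentrate: 298.0 t
Total batch = 2125 t; LOI loss = 125.3 t; yield = 94.10%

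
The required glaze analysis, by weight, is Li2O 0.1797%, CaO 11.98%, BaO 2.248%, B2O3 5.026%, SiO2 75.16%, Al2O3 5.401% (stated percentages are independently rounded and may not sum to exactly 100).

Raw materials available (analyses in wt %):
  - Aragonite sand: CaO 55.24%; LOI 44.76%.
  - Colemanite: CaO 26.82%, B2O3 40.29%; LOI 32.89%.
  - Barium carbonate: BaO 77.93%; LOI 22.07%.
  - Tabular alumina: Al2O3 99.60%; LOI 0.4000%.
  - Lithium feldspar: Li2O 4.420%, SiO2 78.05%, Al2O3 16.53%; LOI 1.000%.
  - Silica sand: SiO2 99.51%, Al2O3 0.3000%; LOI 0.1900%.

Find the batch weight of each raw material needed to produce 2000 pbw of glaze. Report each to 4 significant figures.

The intermediate values are displayed rounded to 4 significant figures at each printed step; each numeric step keeps exact precision through every step; every reported value takes just one rounding. All derived quantities, including LOI, net glass mass, the six compositions, yield, the totals, are recomputed starting from the weights per 2000 pbw of glass at exact precision, as set out in the problem or the answer.
Target masses of each oxide per 2000 pbw glaze:
  Li2O: 0.1797% × 2000 = 3.594 pbw
  CaO: 11.98% × 2000 = 239.6 pbw
  BaO: 2.248% × 2000 = 44.96 pbw
  B2O3: 5.026% × 2000 = 100.5 pbw
  SiO2: 75.16% × 2000 = 1503 pbw
  Al2O3: 5.401% × 2000 = 108.0 pbw
A balance pass over the oxides, applying the batch weights above, versus the basis set out (every target is met by its sum net of answer rounding effects):
  Li2O: 81.31·0.04420 = 3.594 pbw (target 3.594 pbw)
  CaO: 312.6·0.5524 + 249.5·0.2682 = 239.6 pbw (target 239.6 pbw)
  BaO: 57.69·0.7793 = 44.96 pbw (target 44.96 pbw)
  B2O3: 249.5·0.4029 = 100.5 pbw (target 100.5 pbw)
  SiO2: 81.31·0.7805 + 1447·0.9951 = 1503 pbw (target 1503 pbw)
  Al2O3: 90.60·0.9960 + 81.31·0.1653 + 1447·0.003000 = 108.0 pbw (target 108.0 pbw)
Glass-mass sanity pass: Σ batch − LOI loss = 2000 pbw (summing oxide targets gives 2000 pbw; with the basis standing at 2000 pbw — any gap is answer rounding).
Whole-batch sum: Σ batch = 2239 pbw; ignition loss, Σ(batch × LOI) = 238.6 pbw; the yield ratio, glass ÷ batch: 89.34%.

Batch per 2000 pbw glaze:
  Aragonite sand: 312.6 pbw
  Colemanite: 249.5 pbw
  Barium carbonate: 57.69 pbw
  Tabular alumina: 90.60 pbw
  Lithium feldspar: 81.31 pbw
  Silica sand: 1447 pbw
Total batch = 2239 pbw; LOI loss = 238.6 pbw; yield = 89.34%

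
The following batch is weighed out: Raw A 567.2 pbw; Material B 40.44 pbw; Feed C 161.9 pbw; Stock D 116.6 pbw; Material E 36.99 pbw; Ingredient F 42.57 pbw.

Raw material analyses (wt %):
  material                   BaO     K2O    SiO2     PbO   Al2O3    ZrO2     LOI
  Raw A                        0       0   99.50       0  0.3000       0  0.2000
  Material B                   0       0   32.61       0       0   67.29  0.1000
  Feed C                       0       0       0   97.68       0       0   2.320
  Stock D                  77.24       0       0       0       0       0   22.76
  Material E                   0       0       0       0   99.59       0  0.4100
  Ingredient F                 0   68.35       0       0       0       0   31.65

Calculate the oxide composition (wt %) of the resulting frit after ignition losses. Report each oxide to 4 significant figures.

Glass mass = 920.6 pbw (batch 965.7 − LOI 45.09).
Composition: BaO 9.783%, K2O 3.161%, SiO2 62.74%, PbO 17.18%, Al2O3 4.186%, ZrO2 2.956%

Full float precision is kept at every stage; the intermediate values appear with 4-significant-figure rounding within the worked lines; each reported value takes exactly one rounding — the derived quantities (LOI, net glass mass, totals, yield, the six compositions) are carried starting from the weights at 920.6 pbw of glass in exact precision, as set out in the question or the answer.
Mass of each oxide from the mix:
  BaO: 116.6·0.7724 = 90.06 pbw
  K2O: 42.57·0.6835 = 29.10 pbw
  SiO2: 567.2·0.9950 + 40.44·0.3261 = 577.6 pbw
  PbO: 161.9·0.9768 = 158.1 pbw
  Al2O3: 567.2·0.003000 + 36.99·0.9959 = 38.54 pbw
  ZrO2: 40.44·0.6729 = 27.21 pbw
LOI: 567.2·0.002000 + 40.44·0.001000 + 161.9·0.02320 + 116.6·0.2276 + 36.99·0.004100 + 42.57·0.3165 = 45.09 pbw
The glass mass, total less LOI, = 965.7 − 45.09 = 920.6 pbw (= Σ oxide masses)
wt % = 100 × oxide mass / glass mass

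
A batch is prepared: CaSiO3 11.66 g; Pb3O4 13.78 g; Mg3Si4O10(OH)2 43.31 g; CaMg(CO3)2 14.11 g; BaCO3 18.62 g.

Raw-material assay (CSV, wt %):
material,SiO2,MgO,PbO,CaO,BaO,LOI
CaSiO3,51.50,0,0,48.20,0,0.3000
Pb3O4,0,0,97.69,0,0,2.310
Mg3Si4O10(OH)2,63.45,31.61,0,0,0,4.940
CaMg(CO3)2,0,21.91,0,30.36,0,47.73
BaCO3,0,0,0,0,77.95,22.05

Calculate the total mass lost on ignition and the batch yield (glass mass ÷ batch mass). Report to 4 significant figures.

LOI loss = 13.33 g; glass = 88.15 g; yield = 86.86%

Every computation keeps exact precision in all steps; the intermediate values are shown rounded to 4 significant figures within the worked lines. Exactly one rounding lands on every reported value. The derived quantities, including yield, totals, ignition loss, the five compositions, net glass mass, are rebuilt using the weight values per 88.15 g of glass in exact precision, as written in the problem or answer text.
Per-material ignition loss:
  CaSiO3: 11.66 × 0.003000 = 0.03498 g
  Pb3O4: 13.78 × 0.02310 = 0.3183 g
  Mg3Si4O10(OH)2: 43.31 × 0.04940 = 2.140 g
  CaMg(CO3)2: 14.11 × 0.4773 = 6.735 g
  BaCO3: 18.62 × 0.2205 = 4.106 g
Total LOI = 13.33 g
Glass = batch − LOI = 101.5 − 13.33 = 88.15 g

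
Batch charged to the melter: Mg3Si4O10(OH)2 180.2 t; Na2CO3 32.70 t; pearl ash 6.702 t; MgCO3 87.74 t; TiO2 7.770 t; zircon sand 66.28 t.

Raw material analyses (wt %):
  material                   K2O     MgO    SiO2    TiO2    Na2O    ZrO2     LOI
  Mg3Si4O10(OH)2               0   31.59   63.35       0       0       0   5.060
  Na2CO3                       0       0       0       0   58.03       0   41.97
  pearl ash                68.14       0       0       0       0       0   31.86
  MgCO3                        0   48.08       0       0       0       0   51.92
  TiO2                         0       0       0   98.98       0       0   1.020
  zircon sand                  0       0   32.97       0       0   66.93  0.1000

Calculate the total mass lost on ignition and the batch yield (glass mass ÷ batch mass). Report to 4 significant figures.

LOI loss = 70.68 t; glass = 310.7 t; yield = 81.47%

All internal work carries full precision at every stage; the intermediate values are printed, rounded to 4 significant figures, as written; every reported result is rounded just once — the derived quantities (net glass mass, totals, the yield, the six compositions, ignition loss) are recomputed in full float precision starting from the weights for 310.7 t of glass as set out in the problem or the answer.
Each material's LOI contribution:
  Mg3Si4O10(OH)2: 180.2 × 0.05060 = 9.118 t
  Na2CO3: 32.70 × 0.4197 = 13.72 t
  pearl ash: 6.702 × 0.3186 = 2.135 t
  MgCO3: 87.74 × 0.5192 = 45.55 t
  TiO2: 7.770 × 0.01020 = 0.07925 t
  zircon sand: 66.28 × 0.001000 = 0.06628 t
Total LOI = 70.68 t
Glass = batch − LOI = 381.4 − 70.68 = 310.7 t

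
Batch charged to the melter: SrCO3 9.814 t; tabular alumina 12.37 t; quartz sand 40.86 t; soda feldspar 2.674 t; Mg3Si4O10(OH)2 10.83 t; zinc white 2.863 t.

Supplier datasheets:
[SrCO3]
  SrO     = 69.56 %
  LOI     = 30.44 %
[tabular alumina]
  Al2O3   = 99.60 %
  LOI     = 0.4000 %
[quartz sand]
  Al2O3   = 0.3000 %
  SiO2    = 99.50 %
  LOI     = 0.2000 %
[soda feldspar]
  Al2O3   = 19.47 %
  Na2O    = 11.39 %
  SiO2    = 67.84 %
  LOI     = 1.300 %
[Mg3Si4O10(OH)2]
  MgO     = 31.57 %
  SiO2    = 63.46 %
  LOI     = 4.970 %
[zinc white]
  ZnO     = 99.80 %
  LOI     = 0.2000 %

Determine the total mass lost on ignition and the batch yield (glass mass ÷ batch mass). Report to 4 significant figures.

Each numeric step carries full precision from first step to last. Working values are printed rounded to four significant figures within the worked lines; each reported result is rounded just once. The derived quantities, which include six oxide percentages, the totals, glass mass, ignition loss, yield, are recomputed in exact precision, as quoted within the question or the answer, starting from the weights on 75.71 t of glass.
Ignition loss by material:
  SrCO3: 9.814 × 0.3044 = 2.987 t
  tabular alumina: 12.37 × 0.004000 = 0.04948 t
  quartz sand: 40.86 × 0.002000 = 0.08172 t
  soda feldspar: 2.674 × 0.01300 = 0.03476 t
  Mg3Si4O10(OH)2: 10.83 × 0.04970 = 0.5383 t
  zinc white: 2.863 × 0.002000 = 0.005726 t
Total LOI = 3.697 t
Glass = batch − LOI = 79.41 − 3.697 = 75.71 t

LOI loss = 3.697 t; glass = 75.71 t; yield = 95.34%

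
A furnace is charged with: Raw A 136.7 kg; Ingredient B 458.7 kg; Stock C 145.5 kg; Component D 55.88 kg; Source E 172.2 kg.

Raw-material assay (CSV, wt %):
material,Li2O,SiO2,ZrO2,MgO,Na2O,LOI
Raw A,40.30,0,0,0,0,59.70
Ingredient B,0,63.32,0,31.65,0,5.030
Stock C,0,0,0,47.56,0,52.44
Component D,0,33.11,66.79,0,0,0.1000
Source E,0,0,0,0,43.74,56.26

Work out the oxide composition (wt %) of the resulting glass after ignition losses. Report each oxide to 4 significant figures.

Glass mass = 691.1 kg (batch 969.0 − LOI 277.9).
Composition: Li2O 7.972%, SiO2 44.71%, ZrO2 5.401%, MgO 31.02%, Na2O 10.90%

Values along the way are printed (rounded to four significant digits) across the worked steps; all internal work maintains full precision from start to finish; each reported number sees exactly one rounding; all derived quantities, including ignition loss, the yield, net glass mass, five oxide percentages, the totals, are carried using the weight values for 691.1 kg of glass in full float precision exactly as printed in the problem or the answer.
Oxide masses out of the charge:
  Li2O: 136.7·0.4030 = 55.09 kg
  SiO2: 458.7·0.6332 + 55.88·0.3311 = 309.0 kg
  ZrO2: 55.88·0.6679 = 37.32 kg
  MgO: 458.7·0.3165 + 145.5·0.4756 = 214.4 kg
  Na2O: 172.2·0.4374 = 75.32 kg
LOI: 136.7·0.5970 + 458.7·0.05030 + 145.5·0.5244 + 55.88·0.001000 + 172.2·0.5626 = 277.9 kg
Glass = total batch minus LOI = 969.0 − 277.9 = 691.1 kg (= the summed oxide contributions)
wt % = 100 × oxide mass / glass mass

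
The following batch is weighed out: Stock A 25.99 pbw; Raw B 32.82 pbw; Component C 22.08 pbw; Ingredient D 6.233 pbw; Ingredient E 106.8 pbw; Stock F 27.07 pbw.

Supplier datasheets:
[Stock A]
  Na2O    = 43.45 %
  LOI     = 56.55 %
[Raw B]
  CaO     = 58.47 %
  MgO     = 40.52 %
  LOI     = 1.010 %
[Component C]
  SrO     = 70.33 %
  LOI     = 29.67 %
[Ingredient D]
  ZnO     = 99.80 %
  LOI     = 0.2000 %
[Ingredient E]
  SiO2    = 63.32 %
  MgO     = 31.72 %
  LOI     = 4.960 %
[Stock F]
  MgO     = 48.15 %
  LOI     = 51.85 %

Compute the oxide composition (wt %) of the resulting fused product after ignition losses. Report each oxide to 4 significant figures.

Glass mass = 180.1 pbw (batch 221.0 − LOI 40.93).
Composition: SrO 8.624%, ZnO 3.455%, SiO2 37.56%, CaO 10.66%, MgO 33.44%, Na2O 6.271%

Intermediates are displayed rounded to 4 significant digits alongside each step; every computation maintains full precision in all steps — a single rounding finalizes every reported number; all derived quantities are rebuilt starting from the weights for 180.1 pbw of glass at exact precision (ignition loss, totals, glass mass, six oxide percentages, yield) exactly as shown in the problem or answer text.
Per-oxide mass from batch:
  SrO: 22.08·0.7033 = 15.53 pbw
  ZnO: 6.233·0.9980 = 6.221 pbw
  SiO2: 106.8·0.6332 = 67.63 pbw
  CaO: 32.82·0.5847 = 19.19 pbw
  MgO: 32.82·0.4052 + 106.8·0.3172 + 27.07·0.4815 = 60.21 pbw
  Na2O: 25.99·0.4345 = 11.29 pbw
LOI: 25.99·0.5655 + 32.82·0.01010 + 22.08·0.2967 + 6.233·0.002000 + 106.8·0.04960 + 27.07·0.5185 = 40.93 pbw
Net of LOI, the glass mass = 221.0 − 40.93 = 180.1 pbw (matching Σ of the oxides)
wt % = 100 × oxide mass / glass mass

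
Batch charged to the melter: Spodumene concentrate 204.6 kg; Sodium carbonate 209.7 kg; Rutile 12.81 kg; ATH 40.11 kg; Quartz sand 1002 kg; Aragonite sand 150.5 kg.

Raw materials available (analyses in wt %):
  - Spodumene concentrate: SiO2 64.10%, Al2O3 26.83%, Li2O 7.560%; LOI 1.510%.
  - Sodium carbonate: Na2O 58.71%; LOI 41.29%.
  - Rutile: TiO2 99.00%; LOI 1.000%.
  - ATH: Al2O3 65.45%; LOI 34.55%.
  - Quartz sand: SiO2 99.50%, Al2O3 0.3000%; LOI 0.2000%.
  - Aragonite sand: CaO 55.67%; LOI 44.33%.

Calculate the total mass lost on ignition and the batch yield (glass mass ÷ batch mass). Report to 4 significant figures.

In-progress results are printed rounded to 4 significant digits between the steps — all internal work runs at exact precision all the way through; exactly one rounding goes into every reported number; all derived quantities, which include yield, net glass mass, totals, six oxide percentages, ignition loss, are recomputed at exact precision, exactly as printed in either problem or answer, using the weight values at 1447 kg of glass.
LOI of each material in turn:
  Spodumene concentrate: 204.6 × 0.01510 = 3.089 kg
  Sodium carbonate: 209.7 × 0.4129 = 86.59 kg
  Rutile: 12.81 × 0.01000 = 0.1281 kg
  ATH: 40.11 × 0.3455 = 13.86 kg
  Quartz sand: 1002 × 0.002000 = 2.004 kg
  Aragonite sand: 150.5 × 0.4433 = 66.72 kg
Total LOI = 172.4 kg
Glass = batch − LOI = 1620 − 172.4 = 1447 kg

LOI loss = 172.4 kg; glass = 1447 kg; yield = 89.36%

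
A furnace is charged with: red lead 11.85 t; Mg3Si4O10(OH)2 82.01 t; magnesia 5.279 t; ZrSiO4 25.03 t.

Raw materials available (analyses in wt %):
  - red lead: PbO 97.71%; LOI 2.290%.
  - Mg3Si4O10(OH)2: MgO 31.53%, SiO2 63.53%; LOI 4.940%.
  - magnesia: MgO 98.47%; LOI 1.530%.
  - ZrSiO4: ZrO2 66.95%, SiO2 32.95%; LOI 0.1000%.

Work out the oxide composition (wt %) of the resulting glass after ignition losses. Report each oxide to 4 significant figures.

Glass mass = 119.7 t (batch 124.2 − LOI 4.428).
Composition: MgO 25.94%, ZrO2 13.99%, SiO2 50.40%, PbO 9.670%

All internal work maintains exact precision end to end — in-progress results are displayed, rounded to 4 significant digits, across the worked steps — a single rounding produces every reported figure — the derived quantities (glass mass, the yield, totals, four oxide percentages, ignition loss) are computed from the weighed amounts on 119.7 t of glass in exact precision as given in the problem or the answer.
Mass of each oxide from the mix:
  MgO: 82.01·0.3153 + 5.279·0.9847 = 31.06 t
  ZrO2: 25.03·0.6695 = 16.76 t
  SiO2: 82.01·0.6353 + 25.03·0.3295 = 60.35 t
  PbO: 11.85·0.9771 = 11.58 t
LOI: 11.85·0.02290 + 82.01·0.04940 + 5.279·0.01530 + 25.03·0.001000 = 4.428 t
Glass mass = batch − LOI = 124.2 − 4.428 = 119.7 t (= the summed oxide contributions)
percent by weight: oxide/glass ×100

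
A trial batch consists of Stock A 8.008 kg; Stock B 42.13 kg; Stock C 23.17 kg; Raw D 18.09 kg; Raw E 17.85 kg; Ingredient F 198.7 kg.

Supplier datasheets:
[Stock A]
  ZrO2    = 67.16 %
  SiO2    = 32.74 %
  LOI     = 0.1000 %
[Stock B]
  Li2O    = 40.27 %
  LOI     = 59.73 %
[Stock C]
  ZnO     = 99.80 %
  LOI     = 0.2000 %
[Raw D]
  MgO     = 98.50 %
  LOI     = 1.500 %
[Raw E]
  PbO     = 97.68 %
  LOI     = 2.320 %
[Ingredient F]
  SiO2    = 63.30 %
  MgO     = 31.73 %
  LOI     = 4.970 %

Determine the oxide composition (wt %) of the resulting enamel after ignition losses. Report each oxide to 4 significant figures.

Glass mass = 272.2 kg (batch 307.9 − LOI 35.78).
Composition: ZnO 8.496%, PbO 6.406%, ZrO2 1.976%, Li2O 6.234%, SiO2 47.18%, MgO 29.71%

The whole derivation maintains exact precision from first step to last; intermediates are displayed rounded to four significant digits when written out; every reported result is rounded only once. All derived quantities, including yield, net glass mass, LOI, the totals, six oxide percentages, are recomputed from the batch weights on 272.2 kg of glass in full precision as set out in either problem or answer.
Delivered oxide masses:
  ZnO: 23.17·0.9980 = 23.12 kg
  PbO: 17.85·0.9768 = 17.44 kg
  ZrO2: 8.008·0.6716 = 5.378 kg
  Li2O: 42.13·0.4027 = 16.97 kg
  SiO2: 8.008·0.3274 + 198.7·0.6330 = 128.4 kg
  MgO: 18.09·0.9850 + 198.7·0.3173 = 80.87 kg
LOI: 8.008·0.001000 + 42.13·0.5973 + 23.17·0.002000 + 18.09·0.01500 + 17.85·0.02320 + 198.7·0.04970 = 35.78 kg
batch − LOI leaves glass = 307.9 − 35.78 = 272.2 kg (the oxide masses sum to this)
wt % = 100 × oxide mass / glass mass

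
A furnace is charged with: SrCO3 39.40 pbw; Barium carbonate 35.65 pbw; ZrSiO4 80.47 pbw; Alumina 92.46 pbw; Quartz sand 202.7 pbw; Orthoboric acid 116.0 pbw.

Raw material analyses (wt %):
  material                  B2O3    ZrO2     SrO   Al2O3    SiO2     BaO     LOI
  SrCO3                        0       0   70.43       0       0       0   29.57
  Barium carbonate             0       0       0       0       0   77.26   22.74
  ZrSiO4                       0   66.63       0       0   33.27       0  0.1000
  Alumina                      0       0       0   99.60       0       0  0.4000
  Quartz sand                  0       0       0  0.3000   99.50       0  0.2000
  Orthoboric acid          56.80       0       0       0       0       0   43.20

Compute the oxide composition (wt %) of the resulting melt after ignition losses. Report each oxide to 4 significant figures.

Every computation maintains full precision at each step. Working values are shown, rounded to four significant figures, on the page — each reported value receives exactly one rounding — all derived quantities (LOI, glass mass, six oxide percentages, the yield, totals) are computed at full precision using the weight values for 496.0 pbw of glass, exactly as printed in problem or answer.
Delivered oxide masses:
  B2O3: 116.0·0.5680 = 65.89 pbw
  ZrO2: 80.47·0.6663 = 53.62 pbw
  SrO: 39.40·0.7043 = 27.75 pbw
  Al2O3: 92.46·0.9960 + 202.7·0.003000 = 92.70 pbw
  SiO2: 80.47·0.3327 + 202.7·0.9950 = 228.5 pbw
  BaO: 35.65·0.7726 = 27.54 pbw
LOI: 39.40·0.2957 + 35.65·0.2274 + 80.47·0.001000 + 92.46·0.004000 + 202.7·0.002000 + 116.0·0.4320 = 70.73 pbw
Glass = total batch minus LOI = 566.7 − 70.73 = 496.0 pbw (consistent with Σ oxide mass)
oxide / glass × 100 gives the wt %

Glass mass = 496.0 pbw (batch 566.7 − LOI 70.73).
Composition: B2O3 13.29%, ZrO2 10.81%, SrO 5.595%, Al2O3 18.69%, SiO2 46.06%, BaO 5.554%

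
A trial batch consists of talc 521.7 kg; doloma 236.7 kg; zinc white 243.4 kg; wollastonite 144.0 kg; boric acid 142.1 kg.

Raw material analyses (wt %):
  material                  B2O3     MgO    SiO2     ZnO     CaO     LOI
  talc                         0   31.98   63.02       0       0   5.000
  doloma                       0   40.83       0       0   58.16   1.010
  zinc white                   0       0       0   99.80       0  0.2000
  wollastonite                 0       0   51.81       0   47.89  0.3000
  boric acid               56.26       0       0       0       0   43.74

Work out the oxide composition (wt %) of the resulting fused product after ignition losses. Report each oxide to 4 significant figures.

The intermediate values appear rounded to 4 significant figures in the working; all internal work maintains exact precision all the way through — exactly one rounding lands on each reported result — the derived quantities (five oxide percentages, net glass mass, totals, yield, ignition loss) are recomputed using the weight values on 1196 kg of glass at full float precision as written in the question or the answer.
Mass of each oxide from the mix:
  B2O3: 142.1·0.5626 = 79.95 kg
  MgO: 521.7·0.3198 + 236.7·0.4083 = 263.5 kg
  SiO2: 521.7·0.6302 + 144.0·0.5181 = 403.4 kg
  ZnO: 243.4·0.9980 = 242.9 kg
  CaO: 236.7·0.5816 + 144.0·0.4789 = 206.6 kg
LOI: 521.7·0.05000 + 236.7·0.01010 + 243.4·0.002000 + 144.0·0.003000 + 142.1·0.4374 = 91.55 kg
batch − LOI leaves glass = 1288 − 91.55 = 1196 kg (= the summed oxide contributions)
each oxide over glass, ×100, is wt %

Glass mass = 1196 kg (batch 1288 − LOI 91.55).
Composition: B2O3 6.682%, MgO 22.02%, SiO2 33.72%, ZnO 20.30%, CaO 17.27%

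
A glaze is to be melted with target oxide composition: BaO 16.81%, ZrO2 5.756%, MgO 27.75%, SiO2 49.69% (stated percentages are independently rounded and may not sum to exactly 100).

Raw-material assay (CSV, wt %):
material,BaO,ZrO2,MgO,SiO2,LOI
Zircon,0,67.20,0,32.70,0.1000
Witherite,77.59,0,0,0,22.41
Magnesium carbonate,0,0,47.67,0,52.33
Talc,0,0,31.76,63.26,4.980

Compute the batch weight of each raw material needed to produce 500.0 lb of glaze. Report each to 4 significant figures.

The working math maintains full float precision from first step to last; mid-chain values appear with 4-significant-digit rounding alongside each step — a single rounding finalizes each reported number. Derived quantities, including glass mass, totals, the four compositions, ignition loss, yield, are carried from the weighed amounts per 500.0 lb of glass at full precision as written in the problem or answer text.
Target oxide masses per 500.0 lb glaze:
  BaO: 16.81% × 500.0 = 84.05 lb
  ZrO2: 5.756% × 500.0 = 28.78 lb
  MgO: 27.75% × 500.0 = 138.8 lb
  SiO2: 49.69% × 500.0 = 248.4 lb
Mass-balance tally per oxide applying the batch weights above, under the basis named above (every target is met by its sum modulo rounding of the values):
  BaO: 108.3·0.7759 = 84.03 lb (target 84.05 lb)
  ZrO2: 42.83·0.6720 = 28.78 lb (target 28.78 lb)
  MgO: 44.15·0.4767 + 370.6·0.3176 = 138.7 lb (target 138.8 lb)
  SiO2: 42.83·0.3270 + 370.6·0.6326 = 248.4 lb (target 248.4 lb)
The glass-mass cross-check: the batch minus its LOI: 500.0 lb (summing oxide targets gives 500.0 lb; the stated basis being 500.0 lb — deltas are rounding alone).
Batch grand total — Σ batch = 565.9 lb; LOI loss = Σ batch·LOI = 65.87 lb; glass ÷ batch gives a yield of 88.36%.

Batch per 500.0 lb glaze:
  Zircon: 42.83 lb
  Witherite: 108.3 lb
  Magnesium carbonate: 44.15 lb
  Talc: 370.6 lb
Total batch = 565.9 lb; LOI loss = 65.87 lb; yield = 88.36%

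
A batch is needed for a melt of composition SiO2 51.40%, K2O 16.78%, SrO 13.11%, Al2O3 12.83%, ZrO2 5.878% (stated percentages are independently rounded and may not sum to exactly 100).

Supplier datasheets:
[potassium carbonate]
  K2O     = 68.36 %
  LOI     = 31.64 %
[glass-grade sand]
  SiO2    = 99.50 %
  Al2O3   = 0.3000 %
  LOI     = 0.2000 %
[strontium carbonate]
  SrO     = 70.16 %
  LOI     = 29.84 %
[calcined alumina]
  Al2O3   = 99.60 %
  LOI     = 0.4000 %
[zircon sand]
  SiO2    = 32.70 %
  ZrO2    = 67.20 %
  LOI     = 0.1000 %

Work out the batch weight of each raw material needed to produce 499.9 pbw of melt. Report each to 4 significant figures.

Working values are displayed, rounded to 4 significant figures, between the steps — all internal work holds full float precision through the solve — every reported number is rounded only once. The derived quantities (five oxide percentages, ignition loss, yield, glass mass, the totals) are carried from the batch weights on 499.9 pbw of glass at full precision as written in the problem or the answer.
Per-oxide target masses for 499.9 pbw melt:
  SiO2: 51.40% × 499.9 = 256.9 pbw
  K2O: 16.78% × 499.9 = 83.88 pbw
  SrO: 13.11% × 499.9 = 65.54 pbw
  Al2O3: 12.83% × 499.9 = 64.14 pbw
  ZrO2: 5.878% × 499.9 = 29.38 pbw
Mass-balance tally per oxide working from each reported weight, under the basis named above (summed amounts equal target values once rounding is allowed for):
  SiO2: 243.9·0.9950 + 43.73·0.3270 = 257.0 pbw (target 256.9 pbw)
  K2O: 122.7·0.6836 = 83.88 pbw (target 83.88 pbw)
  SrO: 93.41·0.7016 = 65.54 pbw (target 65.54 pbw)
  Al2O3: 243.9·0.003000 + 63.66·0.9960 = 64.14 pbw (target 64.14 pbw)
  ZrO2: 43.73·0.6720 = 29.39 pbw (target 29.38 pbw)
Consistency of the glass mass: batch total minus LOI = 499.9 pbw (the Σ of target masses is 499.9 pbw; basis as stated: 499.9 pbw — differing by rounding only).
Adding the batch up: Σ batch = 567.4 pbw; LOI removed, Σ of batch·LOI: 67.48 pbw; yield: glass divided by total = 88.11%.

Batch per 499.9 pbw melt:
  potassium carbonate: 122.7 pbw
  glass-grade sand: 243.9 pbw
  strontium carbonate: 93.41 pbw
  calcined alumina: 63.66 pbw
  zircon sand: 43.73 pbw
Total batch = 567.4 pbw; LOI loss = 67.48 pbw; yield = 88.11%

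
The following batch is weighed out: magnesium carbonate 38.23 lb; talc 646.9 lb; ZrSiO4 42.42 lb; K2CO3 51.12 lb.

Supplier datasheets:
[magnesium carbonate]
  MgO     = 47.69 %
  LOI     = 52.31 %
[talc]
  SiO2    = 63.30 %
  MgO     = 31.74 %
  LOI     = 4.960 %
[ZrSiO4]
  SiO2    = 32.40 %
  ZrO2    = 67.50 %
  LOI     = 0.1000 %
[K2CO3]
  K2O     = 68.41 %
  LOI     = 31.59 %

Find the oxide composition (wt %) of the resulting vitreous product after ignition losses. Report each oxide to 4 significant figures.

The intermediate values are displayed, rounded to four significant figures, alongside each step — the working math runs at full precision through every step — every reported result is rounded a single time. The derived quantities (glass mass, the yield, LOI, four oxide percentages, totals) are rebuilt from the weighed amounts at 710.4 lb of glass in full float precision as written in the problem or answer text.
Mass of each oxide from the mix:
  SiO2: 646.9·0.6330 + 42.42·0.3240 = 423.2 lb
  K2O: 51.12·0.6841 = 34.97 lb
  MgO: 38.23·0.4769 + 646.9·0.3174 = 223.6 lb
  ZrO2: 42.42·0.6750 = 28.63 lb
LOI: 38.23·0.5231 + 646.9·0.04960 + 42.42·0.001000 + 51.12·0.3159 = 68.28 lb
Resulting glass, batch − LOI: 778.7 − 68.28 = 710.4 lb (matching Σ of the oxides)
oxide / glass × 100 gives the wt %

Glass mass = 710.4 lb (batch 778.7 − LOI 68.28).
Composition: SiO2 59.58%, K2O 4.923%, MgO 31.47%, ZrO2 4.031%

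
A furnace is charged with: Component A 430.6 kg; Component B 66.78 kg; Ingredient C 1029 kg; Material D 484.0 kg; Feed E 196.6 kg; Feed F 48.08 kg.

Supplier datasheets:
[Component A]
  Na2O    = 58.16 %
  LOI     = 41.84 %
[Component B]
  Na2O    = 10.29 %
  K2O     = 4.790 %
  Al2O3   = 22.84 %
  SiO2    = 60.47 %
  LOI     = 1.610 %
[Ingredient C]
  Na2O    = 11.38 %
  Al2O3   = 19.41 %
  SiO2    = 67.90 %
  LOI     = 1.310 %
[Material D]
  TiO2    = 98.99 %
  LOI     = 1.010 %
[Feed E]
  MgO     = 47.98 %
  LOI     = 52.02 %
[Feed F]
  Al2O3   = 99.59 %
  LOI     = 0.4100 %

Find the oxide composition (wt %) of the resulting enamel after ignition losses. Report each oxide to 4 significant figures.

Every computation keeps full float precision from start to finish. The intermediate values are printed rounded to 4 significant digits within the worked lines; every reported figure sees exactly one rounding — the derived quantities (LOI, net glass mass, the six compositions, yield, the totals) are recomputed from the batch weights for 1953 kg of glass at full float precision, as given in the problem or the answer.
Delivered oxide masses:
  Na2O: 430.6·0.5816 + 66.78·0.1029 + 1029·0.1138 = 374.4 kg
  MgO: 196.6·0.4798 = 94.33 kg
  K2O: 66.78·0.04790 = 3.199 kg
  TiO2: 484.0·0.9899 = 479.1 kg
  Al2O3: 66.78·0.2284 + 1029·0.1941 + 48.08·0.9959 = 262.9 kg
  SiO2: 66.78·0.6047 + 1029·0.6790 = 739.1 kg
LOI: 430.6·0.4184 + 66.78·0.01610 + 1029·0.01310 + 484.0·0.01010 + 196.6·0.5202 + 48.08·0.004100 = 302.1 kg
Resulting glass, batch − LOI: 2255 − 302.1 = 1953 kg (= Σ oxide masses)
each oxide over glass, ×100, is wt %

Glass mass = 1953 kg (batch 2255 − LOI 302.1).
Composition: Na2O 19.17%, MgO 4.830%, K2O 0.1638%, TiO2 24.53%, Al2O3 13.46%, SiO2 37.84%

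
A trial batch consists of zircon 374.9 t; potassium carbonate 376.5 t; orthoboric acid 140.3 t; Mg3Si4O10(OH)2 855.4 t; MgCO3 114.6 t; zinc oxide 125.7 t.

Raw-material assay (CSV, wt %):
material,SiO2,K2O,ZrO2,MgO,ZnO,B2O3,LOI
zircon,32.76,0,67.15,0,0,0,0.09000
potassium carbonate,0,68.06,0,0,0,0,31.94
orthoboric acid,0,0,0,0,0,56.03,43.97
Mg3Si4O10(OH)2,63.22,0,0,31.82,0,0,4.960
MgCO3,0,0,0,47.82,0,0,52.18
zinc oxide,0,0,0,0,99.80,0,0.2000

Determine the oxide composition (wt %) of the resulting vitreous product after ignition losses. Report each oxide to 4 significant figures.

All internal work carries full precision all the way through; intermediates are displayed, rounded to 4 significant figures, across the worked steps — every reported result is rounded just once — the derived quantities are re-derived from the batch weights on 1703 t of glass at full precision (yield, glass mass, the six compositions, ignition loss, the totals) as set out in the problem or the answer.
Delivered oxide masses:
  SiO2: 374.9·0.3276 + 855.4·0.6322 = 663.6 t
  K2O: 376.5·0.6806 = 256.2 t
  ZrO2: 374.9·0.6715 = 251.7 t
  MgO: 855.4·0.3182 + 114.6·0.4782 = 327.0 t
  ZnO: 125.7·0.9980 = 125.4 t
  B2O3: 140.3·0.5603 = 78.61 t
LOI: 374.9·9.000e-04 + 376.5·0.3194 + 140.3·0.4397 + 855.4·0.04960 + 114.6·0.5218 + 125.7·0.002000 = 284.8 t
Resulting glass, batch − LOI: 1987 − 284.8 = 1703 t (= the summed oxide contributions)
wt % = 100 × oxide mass / glass mass

Glass mass = 1703 t (batch 1987 − LOI 284.8).
Composition: SiO2 38.97%, K2O 15.05%, ZrO2 14.79%, MgO 19.20%, ZnO 7.368%, B2O3 4.617%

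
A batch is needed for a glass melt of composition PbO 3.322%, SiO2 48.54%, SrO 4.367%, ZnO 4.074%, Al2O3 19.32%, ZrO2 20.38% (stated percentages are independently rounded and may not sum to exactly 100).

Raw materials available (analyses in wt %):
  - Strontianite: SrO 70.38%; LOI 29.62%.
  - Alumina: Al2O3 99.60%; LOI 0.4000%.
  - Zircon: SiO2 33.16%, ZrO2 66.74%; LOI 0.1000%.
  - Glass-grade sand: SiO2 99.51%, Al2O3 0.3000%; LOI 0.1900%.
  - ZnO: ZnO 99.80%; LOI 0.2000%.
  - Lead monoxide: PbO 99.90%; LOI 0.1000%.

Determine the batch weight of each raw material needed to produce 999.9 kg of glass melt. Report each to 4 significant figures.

Batch per 999.9 kg glass melt:
  Strontianite: 62.04 kg
  Alumina: 192.8 kg
  Zircon: 305.3 kg
  Glass-grade sand: 386.0 kg
  ZnO: 40.82 kg
  Lead monoxide: 33.25 kg
Total batch = 1020 kg; LOI loss = 20.30 kg; yield = 98.01%

All internal work maintains full float precision through every step. Intermediates are rounded off to 4 significant digits as shown; exactly one rounding goes into each reported number; derived quantities are carried in exact precision (ignition loss, the totals, the six compositions, yield, glass mass) from the weighed amounts per 999.9 kg of glass, as quoted within question or answer.
Target oxide masses per 999.9 kg glass melt:
  PbO: 3.322% × 999.9 = 33.22 kg
  SiO2: 48.54% × 999.9 = 485.4 kg
  SrO: 4.367% × 999.9 = 43.67 kg
  ZnO: 4.074% × 999.9 = 40.74 kg
  Al2O3: 19.32% × 999.9 = 193.2 kg
  ZrO2: 20.38% × 999.9 = 203.8 kg
A balance pass over the oxides, from the weights as reported, for the quoted basis mass (delivered sums recover each target exact up to rounding of places):
  PbO: 33.25·0.9990 = 33.22 kg (target 33.22 kg)
  SiO2: 305.3·0.3316 + 386.0·0.9951 = 485.3 kg (target 485.4 kg)
  SrO: 62.04·0.7038 = 43.66 kg (target 43.67 kg)
  ZnO: 40.82·0.9980 = 40.74 kg (target 40.74 kg)
  Al2O3: 192.8·0.9960 + 386.0·0.003000 = 193.2 kg (target 193.2 kg)
  ZrO2: 305.3·0.6674 = 203.8 kg (target 203.8 kg)
Auditing the glass mass value: total charge less LOI = 999.9 kg (targets for the oxides total 999.9 kg; stated basis 999.9 kg — a pure rounding effect).
Summing the batch: Σ batch = 1020 kg; LOI removed, Σ of batch·LOI: 20.30 kg; yield = glass ÷ total batch = 98.01%.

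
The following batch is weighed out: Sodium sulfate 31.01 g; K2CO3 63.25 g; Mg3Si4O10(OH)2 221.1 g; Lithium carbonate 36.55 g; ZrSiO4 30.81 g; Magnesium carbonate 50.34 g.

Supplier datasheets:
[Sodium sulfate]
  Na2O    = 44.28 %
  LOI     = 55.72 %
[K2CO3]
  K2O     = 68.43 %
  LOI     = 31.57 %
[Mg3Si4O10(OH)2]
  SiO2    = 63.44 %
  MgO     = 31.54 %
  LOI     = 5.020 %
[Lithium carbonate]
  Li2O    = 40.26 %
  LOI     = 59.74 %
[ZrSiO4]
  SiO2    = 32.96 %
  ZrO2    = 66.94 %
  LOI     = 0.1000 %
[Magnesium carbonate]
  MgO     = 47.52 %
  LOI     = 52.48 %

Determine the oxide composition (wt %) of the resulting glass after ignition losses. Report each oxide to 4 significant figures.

Values along the way appear (rounded to 4 significant figures) across the worked steps. Every computation holds full float precision all the way through. Every reported value is rounded exactly once; the derived quantities are carried at full precision (totals, yield, LOI, glass mass, six oxide percentages) from the batch weights on 336.4 g of glass exactly as printed in problem or answer.
Per-oxide mass from batch:
  SiO2: 221.1·0.6344 + 30.81·0.3296 = 150.4 g
  ZrO2: 30.81·0.6694 = 20.62 g
  MgO: 221.1·0.3154 + 50.34·0.4752 = 93.66 g
  Li2O: 36.55·0.4026 = 14.72 g
  Na2O: 31.01·0.4428 = 13.73 g
  K2O: 63.25·0.6843 = 43.28 g
LOI: 31.01·0.5572 + 63.25·0.3157 + 221.1·0.05020 + 36.55·0.5974 + 30.81·0.001000 + 50.34·0.5248 = 96.63 g
Glass mass = batch − LOI = 433.1 − 96.63 = 336.4 g (= Σ oxide masses)
percent share: oxide ÷ glass, ×100

Glass mass = 336.4 g (batch 433.1 − LOI 96.63).
Composition: SiO2 44.71%, ZrO2 6.130%, MgO 27.84%, Li2O 4.374%, Na2O 4.081%, K2O 12.87%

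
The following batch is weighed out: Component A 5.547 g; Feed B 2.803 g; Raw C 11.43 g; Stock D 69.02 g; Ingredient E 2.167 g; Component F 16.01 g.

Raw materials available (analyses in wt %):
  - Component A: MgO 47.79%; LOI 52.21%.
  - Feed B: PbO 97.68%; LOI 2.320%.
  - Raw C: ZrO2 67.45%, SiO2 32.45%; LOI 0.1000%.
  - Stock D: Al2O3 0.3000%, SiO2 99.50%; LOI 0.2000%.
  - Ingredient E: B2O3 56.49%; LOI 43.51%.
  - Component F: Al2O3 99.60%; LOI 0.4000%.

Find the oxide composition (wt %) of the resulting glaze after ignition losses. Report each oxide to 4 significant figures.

Values along the way are printed, with 4-significant-figure rounding, between the steps — all arithmetic holds exact precision throughout; every reported figure carries a single rounding; the derived quantities (the totals, ignition loss, net glass mass, the yield, six oxide percentages) are computed at full float precision starting from the weights per 102.9 g of glass, as written in the question or the answer.
Mass of each oxide from the mix:
  ZrO2: 11.43·0.6745 = 7.710 g
  B2O3: 2.167·0.5649 = 1.224 g
  Al2O3: 69.02·0.003000 + 16.01·0.9960 = 16.15 g
  PbO: 2.803·0.9768 = 2.738 g
  SiO2: 11.43·0.3245 + 69.02·0.9950 = 72.38 g
  MgO: 5.547·0.4779 = 2.651 g
LOI: 5.547·0.5221 + 2.803·0.02320 + 11.43·0.001000 + 69.02·0.002000 + 2.167·0.4351 + 16.01·0.004000 = 4.117 g
Resulting glass, batch − LOI: 107.0 − 4.117 = 102.9 g (equal to the oxide-mass sum)
percent by weight: oxide/glass ×100

Glass mass = 102.9 g (batch 107.0 − LOI 4.117).
Composition: ZrO2 7.495%, B2O3 1.190%, Al2O3 15.70%, PbO 2.662%, SiO2 70.37%, MgO 2.577%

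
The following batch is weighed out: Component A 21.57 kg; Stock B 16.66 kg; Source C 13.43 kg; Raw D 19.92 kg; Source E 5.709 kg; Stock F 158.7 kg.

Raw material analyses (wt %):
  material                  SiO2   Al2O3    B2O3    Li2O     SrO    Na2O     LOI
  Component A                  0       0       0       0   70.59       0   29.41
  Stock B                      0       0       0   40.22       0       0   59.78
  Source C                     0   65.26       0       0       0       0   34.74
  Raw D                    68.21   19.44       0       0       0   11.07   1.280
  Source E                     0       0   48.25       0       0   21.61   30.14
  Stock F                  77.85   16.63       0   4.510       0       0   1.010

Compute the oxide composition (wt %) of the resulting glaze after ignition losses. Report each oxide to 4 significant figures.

Glass mass = 211.4 kg (batch 236.0 − LOI 24.55).
Composition: SiO2 64.86%, Al2O3 18.46%, B2O3 1.303%, Li2O 6.554%, SrO 7.201%, Na2O 1.626%

Values along the way are displayed, with 4-significant-digit rounding, on the page. Every computation keeps full float precision through every step. Each reported result undergoes a single rounding. The derived quantities are carried at full precision (ignition loss, totals, the six compositions, the yield, net glass mass) using the weight values per 211.4 kg of glass as given in the problem or the answer.
Per-oxide mass from batch:
  SiO2: 19.92·0.6821 + 158.7·0.7785 = 137.1 kg
  Al2O3: 13.43·0.6526 + 19.92·0.1944 + 158.7·0.1663 = 39.03 kg
  B2O3: 5.709·0.4825 = 2.755 kg
  Li2O: 16.66·0.4022 + 158.7·0.04510 = 13.86 kg
  SrO: 21.57·0.7059 = 15.23 kg
  Na2O: 19.92·0.1107 + 5.709·0.2161 = 3.439 kg
LOI: 21.57·0.2941 + 16.66·0.5978 + 13.43·0.3474 + 19.92·0.01280 + 5.709·0.3014 + 158.7·0.01010 = 24.55 kg
Glass mass = batch − LOI = 236.0 − 24.55 = 211.4 kg (= the summed oxide contributions)
percent by weight: oxide/glass ×100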